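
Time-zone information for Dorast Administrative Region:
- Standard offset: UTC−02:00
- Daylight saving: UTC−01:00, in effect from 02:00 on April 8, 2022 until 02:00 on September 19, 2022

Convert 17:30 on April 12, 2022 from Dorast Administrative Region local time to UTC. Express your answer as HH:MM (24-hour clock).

18:30

Daylight saving runs 8 April – 19 September; April 12, 2022 is inside that window, so Dorast Administrative Region is at UTC−01:00.
17:30 local + 1h = 18:30 UTC.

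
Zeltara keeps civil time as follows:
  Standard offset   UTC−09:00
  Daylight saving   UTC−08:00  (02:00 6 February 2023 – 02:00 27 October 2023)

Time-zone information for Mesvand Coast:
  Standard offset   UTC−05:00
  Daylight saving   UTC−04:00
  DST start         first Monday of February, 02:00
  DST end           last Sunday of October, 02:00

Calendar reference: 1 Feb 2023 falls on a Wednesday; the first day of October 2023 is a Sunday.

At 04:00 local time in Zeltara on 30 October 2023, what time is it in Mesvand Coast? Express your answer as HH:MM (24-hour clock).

Daylight saving runs 6 February – 27 October; 30 October 2023 is outside that window, so Zeltara is on standard time at UTC−09:00.
04:00 Zeltara + 9h = 13:00 UTC.
1 February 2023 is a Wednesday, so the first Monday is February 6.
1 October 2023 is a Sunday, so Sundays fall on 1, 8, 15, 22, 29; the last is October 29.
At the standard offset (UTC−05:00), 13:00 UTC − 5h = 08:00 Mesvand Coast standard time.
The standard-time date in Mesvand Coast, 30 October 2023, is outside the daylight-saving period (6 February – 29 October), so Mesvand Coast is on standard time, UTC−05:00.
13:00 UTC − 5h = 08:00 Mesvand Coast.

08:00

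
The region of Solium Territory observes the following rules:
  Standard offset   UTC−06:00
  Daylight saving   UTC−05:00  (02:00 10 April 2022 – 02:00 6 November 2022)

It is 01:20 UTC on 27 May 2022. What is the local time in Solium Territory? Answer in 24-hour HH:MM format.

20:20

At the standard offset (UTC−06:00), 01:20 UTC − 6h = 19:20 Solium Territory standard time (rolling into the previous day, 26 May 2022).
Daylight saving runs 10 April – 6 November; the standard-time date in Solium Territory, 26 May 2022, is inside that window, so Solium Territory is at UTC−05:00.
01:20 UTC − 5h = 20:20 local (rolling into the previous day, 26 May 2022).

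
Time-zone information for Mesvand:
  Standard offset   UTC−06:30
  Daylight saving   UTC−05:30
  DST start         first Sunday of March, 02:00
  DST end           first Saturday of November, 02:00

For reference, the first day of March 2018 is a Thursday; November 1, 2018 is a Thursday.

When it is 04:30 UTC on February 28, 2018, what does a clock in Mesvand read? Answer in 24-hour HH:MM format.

22:00

1 March 2018 is a Thursday, so the first Sunday is March 4.
1 November 2018 is a Thursday, so the first Saturday is November 3.
At the standard offset (UTC−06:30), 04:30 UTC − 6h30m = 22:00 Mesvand standard time (rolling into the previous day, 27 February 2018).
The standard-time date in Mesvand, February 27, 2018, is outside the daylight-saving period (4 March – 3 November), so Mesvand is on standard time, UTC−06:30.
04:30 UTC − 6h30m = 22:00 local (rolling into the previous day, 27 February 2018).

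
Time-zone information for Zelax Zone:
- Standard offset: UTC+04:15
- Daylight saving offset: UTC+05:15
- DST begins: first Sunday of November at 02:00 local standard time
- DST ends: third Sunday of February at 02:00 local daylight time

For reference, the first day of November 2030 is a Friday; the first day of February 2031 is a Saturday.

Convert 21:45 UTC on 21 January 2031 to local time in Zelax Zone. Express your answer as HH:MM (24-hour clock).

03:00

1 November 2030 is a Friday, so the first Sunday is November 3.
1 February 2031 is a Saturday, so the first Sunday is February 2 and the third is February 16.
At the standard offset (UTC+04:15), 21:45 UTC + 4h15m = 02:00 Zelax Zone standard time (rolling into the next day, 22 January 2031).
The standard-time date in Zelax Zone, 22 January 2031, falls between 3 November 2030 and 16 February 2031, so daylight saving is in effect and Zelax Zone is at UTC+05:15.
21:45 UTC + 5h15m = 03:00 local (rolling into the next day, 22 January 2031).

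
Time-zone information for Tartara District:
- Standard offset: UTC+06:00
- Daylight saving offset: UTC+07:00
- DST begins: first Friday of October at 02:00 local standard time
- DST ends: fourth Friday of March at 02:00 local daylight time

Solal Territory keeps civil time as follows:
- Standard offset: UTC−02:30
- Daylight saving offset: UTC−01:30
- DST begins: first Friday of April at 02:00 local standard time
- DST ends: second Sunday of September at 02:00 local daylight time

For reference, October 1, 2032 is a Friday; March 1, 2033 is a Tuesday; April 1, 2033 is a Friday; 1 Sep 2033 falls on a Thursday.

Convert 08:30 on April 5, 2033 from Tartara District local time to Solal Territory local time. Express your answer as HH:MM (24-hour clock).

01:00

1 October 2032 is a Friday, so the first Friday is October 1.
1 March 2033 is a Tuesday, so the first Friday is March 4 and the fourth is March 25.
April 5, 2033 is outside the daylight-saving period (1 October 2032 – 25 March 2033), so Tartara District is on standard time, UTC+06:00.
08:30 Tartara District − 6h = 02:30 UTC.
1 April 2033 is a Friday, so the first Friday is April 1.
1 September 2033 is a Thursday, so the first Sunday is September 4 and the second is September 11.
At the standard offset (UTC−02:30), 02:30 UTC − 2h30m = 00:00 Solal Territory standard time.
Daylight saving runs 1 April – 11 September; the standard-time date in Solal Territory, April 5, 2033, is inside that window, so Solal Territory is at UTC−01:30.
02:30 UTC − 1h30m = 01:00 Solal Territory.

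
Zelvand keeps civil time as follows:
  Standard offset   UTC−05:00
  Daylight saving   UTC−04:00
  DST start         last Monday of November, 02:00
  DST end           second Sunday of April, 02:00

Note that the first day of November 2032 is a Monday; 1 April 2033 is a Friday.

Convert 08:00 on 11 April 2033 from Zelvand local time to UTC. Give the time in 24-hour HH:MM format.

1 November 2032 is a Monday, so Mondays fall on 1, 8, 15, 22, 29; the last is November 29.
1 April 2033 is a Friday, so the first Sunday is April 3 and the second is April 10.
11 April 2033 is outside the daylight-saving period (29 November 2032 – 10 April 2033), so Zelvand is on standard time, UTC−05:00.
08:00 local + 5h = 13:00 UTC.

13:00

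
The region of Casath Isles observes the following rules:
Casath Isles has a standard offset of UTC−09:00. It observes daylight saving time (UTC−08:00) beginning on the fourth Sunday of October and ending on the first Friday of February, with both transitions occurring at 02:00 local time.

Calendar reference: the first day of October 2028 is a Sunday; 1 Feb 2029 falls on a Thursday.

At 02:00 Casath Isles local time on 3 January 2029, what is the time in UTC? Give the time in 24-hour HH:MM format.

10:00

1 October 2028 is a Sunday, so the first Sunday is October 1 and the fourth is October 22.
1 February 2029 is a Thursday, so the first Friday is February 2.
Daylight saving runs 22 October 2028 – 2 February 2029; 3 January 2029 is inside that window, so Casath Isles is at UTC−08:00.
02:00 local + 8h = 10:00 UTC.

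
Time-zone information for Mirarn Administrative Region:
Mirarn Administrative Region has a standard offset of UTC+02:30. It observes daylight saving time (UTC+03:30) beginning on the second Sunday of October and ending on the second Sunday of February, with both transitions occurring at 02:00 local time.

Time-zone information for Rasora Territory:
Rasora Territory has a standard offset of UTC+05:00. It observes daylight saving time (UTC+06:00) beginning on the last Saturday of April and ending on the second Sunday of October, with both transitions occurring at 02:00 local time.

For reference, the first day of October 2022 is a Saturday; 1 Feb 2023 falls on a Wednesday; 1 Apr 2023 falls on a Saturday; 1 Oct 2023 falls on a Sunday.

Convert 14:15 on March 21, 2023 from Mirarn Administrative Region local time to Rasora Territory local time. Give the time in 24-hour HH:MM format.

16:45

1 October 2022 is a Saturday, so the first Sunday is October 2 and the second is October 9.
1 February 2023 is a Wednesday, so the first Sunday is February 5 and the second is February 12.
March 21, 2023 does not fall between 9 October 2022 and 12 February 2023, so daylight saving is not in effect and Mirarn Administrative Region is at UTC+02:30.
14:15 Mirarn Administrative Region − 2h30m = 11:45 UTC.
1 April 2023 is a Saturday, so Saturdays fall on 1, 8, 15, 22, 29; the last is April 29.
1 October 2023 is a Sunday, so the first Sunday is October 1 and the second is October 8.
At the standard offset (UTC+05:00), 11:45 UTC + 5h = 16:45 Rasora Territory standard time.
The standard-time date in Rasora Territory, March 21, 2023, does not fall between 29 April and 8 October, so daylight saving is not in effect and Rasora Territory is at UTC+05:00.
11:45 UTC + 5h = 16:45 Rasora Territory.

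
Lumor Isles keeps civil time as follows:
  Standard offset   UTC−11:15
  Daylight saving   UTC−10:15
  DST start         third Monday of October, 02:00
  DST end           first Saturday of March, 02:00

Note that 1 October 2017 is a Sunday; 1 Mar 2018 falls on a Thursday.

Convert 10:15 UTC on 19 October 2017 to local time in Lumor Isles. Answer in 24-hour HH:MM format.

1 October 2017 is a Sunday, so the first Monday is October 2 and the third is October 16.
1 March 2018 is a Thursday, so the first Saturday is March 3.
At the standard offset (UTC−11:15), 10:15 UTC − 11h15m = 23:00 Lumor Isles standard time (rolling into the previous day, 18 October 2017).
The standard-time date in Lumor Isles, 18 October 2017, falls between 16 October 2017 and 3 March 2018, so daylight saving is in effect and Lumor Isles is at UTC−10:15.
10:15 UTC − 10h15m = 00:00 local.

00:00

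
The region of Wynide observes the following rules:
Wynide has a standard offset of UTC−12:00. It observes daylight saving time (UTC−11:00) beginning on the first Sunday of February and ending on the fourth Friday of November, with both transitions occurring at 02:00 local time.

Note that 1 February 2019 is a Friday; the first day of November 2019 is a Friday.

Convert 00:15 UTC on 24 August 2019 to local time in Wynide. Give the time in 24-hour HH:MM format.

1 February 2019 is a Friday, so the first Sunday is February 3.
1 November 2019 is a Friday, so the first Friday is November 1 and the fourth is November 22.
At the standard offset (UTC−12:00), 00:15 UTC − 12h = 12:15 Wynide standard time (rolling into the previous day, 23 August 2019).
Daylight saving runs 3 February – 22 November; the standard-time date in Wynide, 23 August 2019, is inside that window, so Wynide is at UTC−11:00.
00:15 UTC − 11h = 13:15 local (rolling into the previous day, 23 August 2019).

13:15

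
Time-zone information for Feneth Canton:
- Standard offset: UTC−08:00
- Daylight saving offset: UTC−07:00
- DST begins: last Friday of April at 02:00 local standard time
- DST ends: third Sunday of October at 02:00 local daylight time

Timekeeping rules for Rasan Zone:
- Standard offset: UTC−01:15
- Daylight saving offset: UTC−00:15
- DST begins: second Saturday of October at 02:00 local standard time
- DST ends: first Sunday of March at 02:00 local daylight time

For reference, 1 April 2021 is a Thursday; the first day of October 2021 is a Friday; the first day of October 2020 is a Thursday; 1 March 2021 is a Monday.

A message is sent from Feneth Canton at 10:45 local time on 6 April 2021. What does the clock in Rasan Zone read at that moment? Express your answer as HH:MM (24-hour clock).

17:30

1 April 2021 is a Thursday, so Fridays fall on 2, 9, 16, 23, 30; the last is April 30.
1 October 2021 is a Friday, so the first Sunday is October 3 and the third is October 17.
6 April 2021 does not fall between 30 April and 17 October, so daylight saving is not in effect and Feneth Canton is at UTC−08:00.
10:45 Feneth Canton + 8h = 18:45 UTC.
1 October 2020 is a Thursday, so the first Saturday is October 3 and the second is October 10.
1 March 2021 is a Monday, so the first Sunday is March 7.
At the standard offset (UTC−01:15), 18:45 UTC − 1h15m = 17:30 Rasan Zone standard time.
The standard-time date in Rasan Zone, 6 April 2021, is outside the daylight-saving period (10 October 2020 – 7 March 2021), so Rasan Zone is on standard time, UTC−01:15.
18:45 UTC − 1h15m = 17:30 Rasan Zone.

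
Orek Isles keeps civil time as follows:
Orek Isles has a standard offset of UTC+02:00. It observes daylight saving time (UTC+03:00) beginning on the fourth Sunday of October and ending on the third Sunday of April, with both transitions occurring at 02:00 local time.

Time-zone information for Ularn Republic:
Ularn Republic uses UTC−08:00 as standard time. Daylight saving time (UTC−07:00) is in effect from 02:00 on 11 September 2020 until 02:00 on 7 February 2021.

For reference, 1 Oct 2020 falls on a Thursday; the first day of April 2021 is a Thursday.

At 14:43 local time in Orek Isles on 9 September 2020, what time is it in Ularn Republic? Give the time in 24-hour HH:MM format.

1 October 2020 is a Thursday, so the first Sunday is October 4 and the fourth is October 25.
1 April 2021 is a Thursday, so the first Sunday is April 4 and the third is April 18.
Daylight saving runs 25 October 2020 – 18 April 2021; 9 September 2020 is outside that window, so Orek Isles is on standard time at UTC+02:00.
14:43 Orek Isles − 2h = 12:43 UTC.
At the standard offset (UTC−08:00), 12:43 UTC − 8h = 04:43 Ularn Republic standard time.
The standard-time date in Ularn Republic, 9 September 2020, is outside the daylight-saving period (11 September 2020 – 7 February 2021), so Ularn Republic is on standard time, UTC−08:00.
12:43 UTC − 8h = 04:43 Ularn Republic.

04:43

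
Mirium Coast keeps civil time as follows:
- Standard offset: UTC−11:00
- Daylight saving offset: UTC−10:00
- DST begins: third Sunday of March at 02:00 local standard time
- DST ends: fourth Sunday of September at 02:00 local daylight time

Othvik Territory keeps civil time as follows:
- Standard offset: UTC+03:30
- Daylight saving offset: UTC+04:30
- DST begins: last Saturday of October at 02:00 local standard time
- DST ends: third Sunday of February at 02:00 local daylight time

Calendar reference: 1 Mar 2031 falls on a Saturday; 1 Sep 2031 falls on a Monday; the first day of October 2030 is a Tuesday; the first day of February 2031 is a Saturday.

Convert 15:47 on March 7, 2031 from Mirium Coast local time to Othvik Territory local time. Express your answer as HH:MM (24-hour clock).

06:17

1 March 2031 is a Saturday, so the first Sunday is March 2 and the third is March 16.
1 September 2031 is a Monday, so the first Sunday is September 7 and the fourth is September 28.
March 7, 2031 does not fall between 16 March and 28 September, so daylight saving is not in effect and Mirium Coast is at UTC−11:00.
15:47 Mirium Coast + 11h = 02:47 UTC (rolling into the next day, 8 March 2031).
1 October 2030 is a Tuesday, so Saturdays fall on 5, 12, 19, 26; the last is October 26.
1 February 2031 is a Saturday, so the first Sunday is February 2 and the third is February 16.
At the standard offset (UTC+03:30), 02:47 UTC + 3h30m = 06:17 Othvik Territory standard time.
The standard-time date in Othvik Territory, March 8, 2031, is outside the daylight-saving period (26 October 2030 – 16 February 2031), so Othvik Territory is on standard time, UTC+03:30.
02:47 UTC + 3h30m = 06:17 Othvik Territory.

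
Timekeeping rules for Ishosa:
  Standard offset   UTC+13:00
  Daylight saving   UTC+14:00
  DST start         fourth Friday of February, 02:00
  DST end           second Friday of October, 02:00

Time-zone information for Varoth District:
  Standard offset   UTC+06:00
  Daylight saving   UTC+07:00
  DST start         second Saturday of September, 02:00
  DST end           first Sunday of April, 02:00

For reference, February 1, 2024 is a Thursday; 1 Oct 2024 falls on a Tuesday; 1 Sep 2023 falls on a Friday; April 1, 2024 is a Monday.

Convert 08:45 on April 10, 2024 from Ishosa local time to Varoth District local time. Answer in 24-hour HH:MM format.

1 February 2024 is a Thursday, so the first Friday is February 2 and the fourth is February 23.
1 October 2024 is a Tuesday, so the first Friday is October 4 and the second is October 11.
Daylight saving runs 23 February – 11 October; April 10, 2024 is inside that window, so Ishosa is at UTC+14:00.
08:45 Ishosa − 14h = 18:45 UTC (rolling into the previous day, 9 April 2024).
1 September 2023 is a Friday, so the first Saturday is September 2 and the second is September 9.
1 April 2024 is a Monday, so the first Sunday is April 7.
At the standard offset (UTC+06:00), 18:45 UTC + 6h = 00:45 Varoth District standard time (rolling into the next day, 10 April 2024).
The standard-time date in Varoth District, April 10, 2024, is outside the daylight-saving period (9 September 2023 – 7 April 2024), so Varoth District is on standard time, UTC+06:00.
18:45 UTC + 6h = 00:45 Varoth District (rolling into the next day, 10 April 2024).

00:45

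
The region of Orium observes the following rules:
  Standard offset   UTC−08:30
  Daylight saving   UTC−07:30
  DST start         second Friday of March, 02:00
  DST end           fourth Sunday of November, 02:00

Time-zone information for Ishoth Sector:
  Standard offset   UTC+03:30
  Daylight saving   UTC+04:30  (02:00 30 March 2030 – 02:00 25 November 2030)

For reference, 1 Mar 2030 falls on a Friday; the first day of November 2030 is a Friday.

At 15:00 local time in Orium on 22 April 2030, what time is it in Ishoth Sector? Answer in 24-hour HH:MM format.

1 March 2030 is a Friday, so the first Friday is March 1 and the second is March 8.
1 November 2030 is a Friday, so the first Sunday is November 3 and the fourth is November 24.
Daylight saving runs 8 March – 24 November; 22 April 2030 is inside that window, so Orium is at UTC−07:30.
15:00 Orium + 7h30m = 22:30 UTC.
At the standard offset (UTC+03:30), 22:30 UTC + 3h30m = 02:00 Ishoth Sector standard time (rolling into the next day, 23 April 2030).
The standard-time date in Ishoth Sector, 23 April 2030, falls between 30 March and 25 November, so daylight saving is in effect and Ishoth Sector is at UTC+04:30.
22:30 UTC + 4h30m = 03:00 Ishoth Sector (rolling into the next day, 23 April 2030).

03:00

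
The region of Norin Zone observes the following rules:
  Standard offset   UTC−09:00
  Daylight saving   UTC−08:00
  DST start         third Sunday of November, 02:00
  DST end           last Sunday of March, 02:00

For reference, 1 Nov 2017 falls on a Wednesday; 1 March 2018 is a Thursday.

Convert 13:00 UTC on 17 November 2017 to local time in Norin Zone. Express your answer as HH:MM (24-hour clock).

04:00

1 November 2017 is a Wednesday, so the first Sunday is November 5 and the third is November 19.
1 March 2018 is a Thursday, so Sundays fall on 4, 11, 18, 25; the last is March 25.
At the standard offset (UTC−09:00), 13:00 UTC − 9h = 04:00 Norin Zone standard time.
The standard-time date in Norin Zone, 17 November 2017, does not fall between 19 November 2017 and 25 March 2018, so daylight saving is not in effect and Norin Zone is at UTC−09:00.
13:00 UTC − 9h = 04:00 local.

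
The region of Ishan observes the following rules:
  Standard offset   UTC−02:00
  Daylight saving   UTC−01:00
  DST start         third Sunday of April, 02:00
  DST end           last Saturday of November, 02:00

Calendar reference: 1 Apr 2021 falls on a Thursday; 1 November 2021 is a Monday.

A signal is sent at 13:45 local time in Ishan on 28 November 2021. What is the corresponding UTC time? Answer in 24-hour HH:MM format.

1 April 2021 is a Thursday, so the first Sunday is April 4 and the third is April 18.
1 November 2021 is a Monday, so Saturdays fall on 6, 13, 20, 27; the last is November 27.
28 November 2021 is outside the daylight-saving period (18 April – 27 November), so Ishan is on standard time, UTC−02:00.
13:45 local + 2h = 15:45 UTC.

15:45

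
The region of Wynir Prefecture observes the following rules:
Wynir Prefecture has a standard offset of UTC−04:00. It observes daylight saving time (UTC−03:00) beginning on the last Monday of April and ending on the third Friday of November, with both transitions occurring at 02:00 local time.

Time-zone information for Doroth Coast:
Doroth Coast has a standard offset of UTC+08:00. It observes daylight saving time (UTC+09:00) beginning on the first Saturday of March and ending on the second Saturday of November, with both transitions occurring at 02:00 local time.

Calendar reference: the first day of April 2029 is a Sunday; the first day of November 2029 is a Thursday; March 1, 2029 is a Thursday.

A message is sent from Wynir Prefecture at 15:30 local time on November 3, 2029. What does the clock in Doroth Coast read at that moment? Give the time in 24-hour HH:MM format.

1 April 2029 is a Sunday, so Mondays fall on 2, 9, 16, 23, 30; the last is April 30.
1 November 2029 is a Thursday, so the first Friday is November 2 and the third is November 16.
November 3, 2029 falls between 30 April and 16 November, so daylight saving is in effect and Wynir Prefecture is at UTC−03:00.
15:30 Wynir Prefecture + 3h = 18:30 UTC.
1 March 2029 is a Thursday, so the first Saturday is March 3.
1 November 2029 is a Thursday, so the first Saturday is November 3 and the second is November 10.
At the standard offset (UTC+08:00), 18:30 UTC + 8h = 02:30 Doroth Coast standard time (rolling into the next day, 4 November 2029).
The standard-time date in Doroth Coast, November 4, 2029, lies within the daylight-saving period (3 March – 10 November), so Doroth Coast is on daylight time, UTC+09:00.
18:30 UTC + 9h = 03:30 Doroth Coast (rolling into the next day, 4 November 2029).

03:30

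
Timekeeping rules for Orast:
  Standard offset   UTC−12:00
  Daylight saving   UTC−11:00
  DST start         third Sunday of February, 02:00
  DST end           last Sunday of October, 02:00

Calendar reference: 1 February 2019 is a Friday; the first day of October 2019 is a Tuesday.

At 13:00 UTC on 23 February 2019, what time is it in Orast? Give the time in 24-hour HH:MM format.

02:00

1 February 2019 is a Friday, so the first Sunday is February 3 and the third is February 17.
1 October 2019 is a Tuesday, so Sundays fall on 6, 13, 20, 27; the last is October 27.
At the standard offset (UTC−12:00), 13:00 UTC − 12h = 01:00 Orast standard time.
Daylight saving runs 17 February – 27 October; the standard-time date in Orast, 23 February 2019, is inside that window, so Orast is at UTC−11:00.
13:00 UTC − 11h = 02:00 local.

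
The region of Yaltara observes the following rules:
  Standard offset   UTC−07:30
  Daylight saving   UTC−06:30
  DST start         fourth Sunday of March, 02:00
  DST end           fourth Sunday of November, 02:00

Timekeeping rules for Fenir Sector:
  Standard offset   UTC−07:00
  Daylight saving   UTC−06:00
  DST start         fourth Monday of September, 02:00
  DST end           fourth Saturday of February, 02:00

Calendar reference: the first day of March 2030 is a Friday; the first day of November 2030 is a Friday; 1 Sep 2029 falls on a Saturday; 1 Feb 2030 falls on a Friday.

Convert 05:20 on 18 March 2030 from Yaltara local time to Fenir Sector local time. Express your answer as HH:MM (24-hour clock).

1 March 2030 is a Friday, so the first Sunday is March 3 and the fourth is March 24.
1 November 2030 is a Friday, so the first Sunday is November 3 and the fourth is November 24.
18 March 2030 does not fall between 24 March and 24 November, so daylight saving is not in effect and Yaltara is at UTC−07:30.
05:20 Yaltara + 7h30m = 12:50 UTC.
1 September 2029 is a Saturday, so the first Monday is September 3 and the fourth is September 24.
1 February 2030 is a Friday, so the first Saturday is February 2 and the fourth is February 23.
At the standard offset (UTC−07:00), 12:50 UTC − 7h = 05:50 Fenir Sector standard time.
The standard-time date in Fenir Sector, 18 March 2030, does not fall between 24 September 2029 and 23 February 2030, so daylight saving is not in effect and Fenir Sector is at UTC−07:00.
12:50 UTC − 7h = 05:50 Fenir Sector.

05:50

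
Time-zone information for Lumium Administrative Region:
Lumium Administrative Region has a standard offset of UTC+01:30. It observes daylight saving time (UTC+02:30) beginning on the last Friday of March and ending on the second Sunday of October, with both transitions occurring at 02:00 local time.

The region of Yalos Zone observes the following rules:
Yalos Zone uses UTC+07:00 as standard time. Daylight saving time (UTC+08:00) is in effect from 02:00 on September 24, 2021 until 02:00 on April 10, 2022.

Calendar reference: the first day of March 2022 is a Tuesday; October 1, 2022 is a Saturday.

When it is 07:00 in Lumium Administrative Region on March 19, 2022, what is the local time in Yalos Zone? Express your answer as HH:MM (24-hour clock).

13:30

1 March 2022 is a Tuesday, so Fridays fall on 4, 11, 18, 25; the last is March 25.
1 October 2022 is a Saturday, so the first Sunday is October 2 and the second is October 9.
Daylight saving runs 25 March – 9 October; March 19, 2022 is outside that window, so Lumium Administrative Region is on standard time at UTC+01:30.
07:00 Lumium Administrative Region − 1h30m = 05:30 UTC.
At the standard offset (UTC+07:00), 05:30 UTC + 7h = 12:30 Yalos Zone standard time.
The standard-time date in Yalos Zone, March 19, 2022, falls between 24 September 2021 and 10 April 2022, so daylight saving is in effect and Yalos Zone is at UTC+08:00.
05:30 UTC + 8h = 13:30 Yalos Zone.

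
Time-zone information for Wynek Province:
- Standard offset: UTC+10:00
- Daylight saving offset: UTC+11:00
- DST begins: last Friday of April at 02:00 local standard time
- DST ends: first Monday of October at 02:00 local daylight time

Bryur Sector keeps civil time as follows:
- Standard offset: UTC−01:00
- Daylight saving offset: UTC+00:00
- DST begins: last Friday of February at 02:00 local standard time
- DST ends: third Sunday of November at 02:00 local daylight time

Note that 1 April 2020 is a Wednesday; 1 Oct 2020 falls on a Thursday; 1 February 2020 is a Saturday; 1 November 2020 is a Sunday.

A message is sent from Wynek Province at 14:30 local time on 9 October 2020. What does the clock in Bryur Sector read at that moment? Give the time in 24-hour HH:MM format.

1 April 2020 is a Wednesday, so Fridays fall on 3, 10, 17, 24; the last is April 24.
1 October 2020 is a Thursday, so the first Monday is October 5.
9 October 2020 does not fall between 24 April and 5 October, so daylight saving is not in effect and Wynek Province is at UTC+10:00.
14:30 Wynek Province − 10h = 04:30 UTC.
1 February 2020 is a Saturday, so Fridays fall on 7, 14, 21, 28; the last is February 28.
1 November 2020 is a Sunday, so the first Sunday is November 1 and the third is November 15.
At the standard offset (UTC−01:00), 04:30 UTC − 1h = 03:30 Bryur Sector standard time.
The standard-time date in Bryur Sector, 9 October 2020, falls between 28 February and 15 November, so daylight saving is in effect and Bryur Sector is at UTC+00:00.
04:30 UTC + 0h = 04:30 Bryur Sector.

04:30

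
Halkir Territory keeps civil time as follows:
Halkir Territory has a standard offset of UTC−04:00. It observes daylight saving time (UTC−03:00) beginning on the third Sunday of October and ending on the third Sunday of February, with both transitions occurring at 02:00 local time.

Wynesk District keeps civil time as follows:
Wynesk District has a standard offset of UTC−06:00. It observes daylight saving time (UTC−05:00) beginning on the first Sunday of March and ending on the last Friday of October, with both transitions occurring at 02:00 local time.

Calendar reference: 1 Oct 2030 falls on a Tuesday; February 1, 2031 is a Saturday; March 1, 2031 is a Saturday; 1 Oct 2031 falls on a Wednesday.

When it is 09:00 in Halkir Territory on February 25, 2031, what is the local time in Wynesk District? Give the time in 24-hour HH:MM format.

1 October 2030 is a Tuesday, so the first Sunday is October 6 and the third is October 20.
1 February 2031 is a Saturday, so the first Sunday is February 2 and the third is February 16.
February 25, 2031 is outside the daylight-saving period (20 October 2030 – 16 February 2031), so Halkir Territory is on standard time, UTC−04:00.
09:00 Halkir Territory + 4h = 13:00 UTC.
1 March 2031 is a Saturday, so the first Sunday is March 2.
1 October 2031 is a Wednesday, so Fridays fall on 3, 10, 17, 24, 31; the last is October 31.
At the standard offset (UTC−06:00), 13:00 UTC − 6h = 07:00 Wynesk District standard time.
Daylight saving runs 2 March – 31 October; the standard-time date in Wynesk District, February 25, 2031, is outside that window, so Wynesk District is on standard time at UTC−06:00.
13:00 UTC − 6h = 07:00 Wynesk District.

07:00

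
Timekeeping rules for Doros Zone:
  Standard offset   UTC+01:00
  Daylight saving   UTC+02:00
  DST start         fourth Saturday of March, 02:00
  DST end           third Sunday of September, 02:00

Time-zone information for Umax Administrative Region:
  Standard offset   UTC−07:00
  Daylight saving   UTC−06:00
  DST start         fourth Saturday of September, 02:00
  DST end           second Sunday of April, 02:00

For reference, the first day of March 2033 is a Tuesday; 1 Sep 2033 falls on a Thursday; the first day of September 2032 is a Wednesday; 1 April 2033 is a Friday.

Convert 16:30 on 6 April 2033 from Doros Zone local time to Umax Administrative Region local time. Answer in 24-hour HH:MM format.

08:30

1 March 2033 is a Tuesday, so the first Saturday is March 5 and the fourth is March 26.
1 September 2033 is a Thursday, so the first Sunday is September 4 and the third is September 18.
6 April 2033 falls between 26 March and 18 September, so daylight saving is in effect and Doros Zone is at UTC+02:00.
16:30 Doros Zone − 2h = 14:30 UTC.
1 September 2032 is a Wednesday, so the first Saturday is September 4 and the fourth is September 25.
1 April 2033 is a Friday, so the first Sunday is April 3 and the second is April 10.
At the standard offset (UTC−07:00), 14:30 UTC − 7h = 07:30 Umax Administrative Region standard time.
The standard-time date in Umax Administrative Region, 6 April 2033, lies within the daylight-saving period (25 September 2032 – 10 April 2033), so Umax Administrative Region is on daylight time, UTC−06:00.
14:30 UTC − 6h = 08:30 Umax Administrative Region.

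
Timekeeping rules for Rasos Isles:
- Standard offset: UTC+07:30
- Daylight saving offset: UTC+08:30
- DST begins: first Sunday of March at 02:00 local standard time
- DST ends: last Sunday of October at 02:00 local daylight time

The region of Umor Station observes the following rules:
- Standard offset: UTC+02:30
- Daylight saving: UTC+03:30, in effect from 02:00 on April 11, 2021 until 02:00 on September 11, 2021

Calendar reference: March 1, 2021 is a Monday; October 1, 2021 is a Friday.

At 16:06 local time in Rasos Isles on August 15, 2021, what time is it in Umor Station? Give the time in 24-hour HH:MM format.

1 March 2021 is a Monday, so the first Sunday is March 7.
1 October 2021 is a Friday, so Sundays fall on 3, 10, 17, 24, 31; the last is October 31.
August 15, 2021 lies within the daylight-saving period (7 March – 31 October), so Rasos Isles is on daylight time, UTC+08:30.
16:06 Rasos Isles − 8h30m = 07:36 UTC.
At the standard offset (UTC+02:30), 07:36 UTC + 2h30m = 10:06 Umor Station standard time.
The standard-time date in Umor Station, August 15, 2021, falls between 11 April and 11 September, so daylight saving is in effect and Umor Station is at UTC+03:30.
07:36 UTC + 3h30m = 11:06 Umor Station.

11:06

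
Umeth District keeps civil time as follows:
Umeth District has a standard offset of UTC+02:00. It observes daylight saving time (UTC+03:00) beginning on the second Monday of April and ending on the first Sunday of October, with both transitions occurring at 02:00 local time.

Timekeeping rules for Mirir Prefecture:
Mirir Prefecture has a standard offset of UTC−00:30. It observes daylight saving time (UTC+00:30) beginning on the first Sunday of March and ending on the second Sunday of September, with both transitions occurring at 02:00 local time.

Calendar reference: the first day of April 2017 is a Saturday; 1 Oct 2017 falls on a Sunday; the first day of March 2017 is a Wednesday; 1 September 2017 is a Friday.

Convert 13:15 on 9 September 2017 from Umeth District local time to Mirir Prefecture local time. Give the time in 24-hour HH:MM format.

1 April 2017 is a Saturday, so the first Monday is April 3 and the second is April 10.
1 October 2017 is a Sunday, so the first Sunday is October 1.
Daylight saving runs 10 April – 1 October; 9 September 2017 is inside that window, so Umeth District is at UTC+03:00.
13:15 Umeth District − 3h = 10:15 UTC.
1 March 2017 is a Wednesday, so the first Sunday is March 5.
1 September 2017 is a Friday, so the first Sunday is September 3 and the second is September 10.
At the standard offset (UTC−00:30), 10:15 UTC − 0h30m = 09:45 Mirir Prefecture standard time.
The standard-time date in Mirir Prefecture, 9 September 2017, falls between 5 March and 10 September, so daylight saving is in effect and Mirir Prefecture is at UTC+00:30.
10:15 UTC + 0h30m = 10:45 Mirir Prefecture.

10:45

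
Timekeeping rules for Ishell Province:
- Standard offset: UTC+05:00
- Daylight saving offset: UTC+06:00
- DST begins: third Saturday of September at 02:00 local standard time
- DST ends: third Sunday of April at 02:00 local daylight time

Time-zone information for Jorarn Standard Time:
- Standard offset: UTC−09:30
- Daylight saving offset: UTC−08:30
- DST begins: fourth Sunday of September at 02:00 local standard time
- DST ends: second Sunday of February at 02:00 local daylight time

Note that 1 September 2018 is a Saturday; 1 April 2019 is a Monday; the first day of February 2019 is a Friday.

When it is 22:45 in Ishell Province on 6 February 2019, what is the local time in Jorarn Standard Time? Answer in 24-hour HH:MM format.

1 September 2018 is a Saturday, so the first Saturday is September 1 and the third is September 15.
1 April 2019 is a Monday, so the first Sunday is April 7 and the third is April 21.
Daylight saving runs 15 September 2018 – 21 April 2019; 6 February 2019 is inside that window, so Ishell Province is at UTC+06:00.
22:45 Ishell Province − 6h = 16:45 UTC.
1 September 2018 is a Saturday, so the first Sunday is September 2 and the fourth is September 23.
1 February 2019 is a Friday, so the first Sunday is February 3 and the second is February 10.
At the standard offset (UTC−09:30), 16:45 UTC − 9h30m = 07:15 Jorarn Standard Time standard time.
Daylight saving runs 23 September 2018 – 10 February 2019; the standard-time date in Jorarn Standard Time, 6 February 2019, is inside that window, so Jorarn Standard Time is at UTC−08:30.
16:45 UTC − 8h30m = 08:15 Jorarn Standard Time.

08:15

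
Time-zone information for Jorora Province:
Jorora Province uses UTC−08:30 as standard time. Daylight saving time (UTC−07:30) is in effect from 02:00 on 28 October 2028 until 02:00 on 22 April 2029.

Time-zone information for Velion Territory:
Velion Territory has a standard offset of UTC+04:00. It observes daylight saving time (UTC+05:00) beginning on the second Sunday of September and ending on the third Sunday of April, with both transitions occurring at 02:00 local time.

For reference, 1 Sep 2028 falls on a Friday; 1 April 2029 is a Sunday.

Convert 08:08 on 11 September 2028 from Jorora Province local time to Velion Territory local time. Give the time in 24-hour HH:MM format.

21:38

Daylight saving runs 28 October 2028 – 22 April 2029; 11 September 2028 is outside that window, so Jorora Province is on standard time at UTC−08:30.
08:08 Jorora Province + 8h30m = 16:38 UTC.
1 September 2028 is a Friday, so the first Sunday is September 3 and the second is September 10.
1 April 2029 is a Sunday, so the first Sunday is April 1 and the third is April 15.
At the standard offset (UTC+04:00), 16:38 UTC + 4h = 20:38 Velion Territory standard time.
The standard-time date in Velion Territory, 11 September 2028, falls between 10 September 2028 and 15 April 2029, so daylight saving is in effect and Velion Territory is at UTC+05:00.
16:38 UTC + 5h = 21:38 Velion Territory.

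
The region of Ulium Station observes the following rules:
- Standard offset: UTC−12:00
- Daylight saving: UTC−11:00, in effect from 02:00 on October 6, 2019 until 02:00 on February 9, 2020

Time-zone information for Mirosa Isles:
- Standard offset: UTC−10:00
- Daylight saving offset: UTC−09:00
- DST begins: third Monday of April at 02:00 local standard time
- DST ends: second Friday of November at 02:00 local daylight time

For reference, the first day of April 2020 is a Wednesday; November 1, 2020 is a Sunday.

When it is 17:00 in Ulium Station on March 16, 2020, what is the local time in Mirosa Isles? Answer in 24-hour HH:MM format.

March 16, 2020 is outside the daylight-saving period (6 October 2019 – 9 February 2020), so Ulium Station is on standard time, UTC−12:00.
17:00 Ulium Station + 12h = 05:00 UTC (rolling into the next day, 17 March 2020).
1 April 2020 is a Wednesday, so the first Monday is April 6 and the third is April 20.
1 November 2020 is a Sunday, so the first Friday is November 6 and the second is November 13.
At the standard offset (UTC−10:00), 05:00 UTC − 10h = 19:00 Mirosa Isles standard time (rolling into the previous day, 16 March 2020).
The standard-time date in Mirosa Isles, March 16, 2020, does not fall between 20 April and 13 November, so daylight saving is not in effect and Mirosa Isles is at UTC−10:00.
05:00 UTC − 10h = 19:00 Mirosa Isles (rolling into the previous day, 16 March 2020).

19:00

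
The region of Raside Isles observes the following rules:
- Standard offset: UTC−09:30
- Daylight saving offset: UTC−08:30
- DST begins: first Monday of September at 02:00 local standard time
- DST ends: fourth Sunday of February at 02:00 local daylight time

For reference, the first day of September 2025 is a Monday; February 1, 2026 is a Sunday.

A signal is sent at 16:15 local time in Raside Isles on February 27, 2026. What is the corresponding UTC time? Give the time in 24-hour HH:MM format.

1 September 2025 is a Monday, so the first Monday is September 1.
1 February 2026 is a Sunday, so the first Sunday is February 1 and the fourth is February 22.
February 27, 2026 does not fall between 1 September 2025 and 22 February 2026, so daylight saving is not in effect and Raside Isles is at UTC−09:30.
16:15 local + 9h30m = 01:45 UTC (rolling into the next day, 28 February 2026).

01:45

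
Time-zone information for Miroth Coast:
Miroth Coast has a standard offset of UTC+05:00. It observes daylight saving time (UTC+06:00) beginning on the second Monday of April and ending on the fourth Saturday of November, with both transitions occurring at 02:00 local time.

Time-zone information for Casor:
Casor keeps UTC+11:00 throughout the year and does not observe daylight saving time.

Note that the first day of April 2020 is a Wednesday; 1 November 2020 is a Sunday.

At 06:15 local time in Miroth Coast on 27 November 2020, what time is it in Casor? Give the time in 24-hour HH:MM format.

1 April 2020 is a Wednesday, so the first Monday is April 6 and the second is April 13.
1 November 2020 is a Sunday, so the first Saturday is November 7 and the fourth is November 28.
27 November 2020 lies within the daylight-saving period (13 April – 28 November), so Miroth Coast is on daylight time, UTC+06:00.
06:15 Miroth Coast − 6h = 00:15 UTC.
Casor has no daylight saving, so its offset is UTC+11:00 year-round.
00:15 UTC + 11h = 11:15 Casor.

11:15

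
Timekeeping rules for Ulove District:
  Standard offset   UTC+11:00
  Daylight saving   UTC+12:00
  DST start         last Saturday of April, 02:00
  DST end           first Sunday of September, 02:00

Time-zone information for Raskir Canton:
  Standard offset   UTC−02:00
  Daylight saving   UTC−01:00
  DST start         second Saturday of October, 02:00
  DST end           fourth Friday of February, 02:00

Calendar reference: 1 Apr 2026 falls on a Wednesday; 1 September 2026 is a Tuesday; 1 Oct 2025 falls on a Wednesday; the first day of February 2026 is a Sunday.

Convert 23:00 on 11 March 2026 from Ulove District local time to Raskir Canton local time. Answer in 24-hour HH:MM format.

1 April 2026 is a Wednesday, so Saturdays fall on 4, 11, 18, 25; the last is April 25.
1 September 2026 is a Tuesday, so the first Sunday is September 6.
Daylight saving runs 25 April – 6 September; 11 March 2026 is outside that window, so Ulove District is on standard time at UTC+11:00.
23:00 Ulove District − 11h = 12:00 UTC.
1 October 2025 is a Wednesday, so the first Saturday is October 4 and the second is October 11.
1 February 2026 is a Sunday, so the first Friday is February 6 and the fourth is February 27.
At the standard offset (UTC−02:00), 12:00 UTC − 2h = 10:00 Raskir Canton standard time.
The standard-time date in Raskir Canton, 11 March 2026, does not fall between 11 October 2025 and 27 February 2026, so daylight saving is not in effect and Raskir Canton is at UTC−02:00.
12:00 UTC − 2h = 10:00 Raskir Canton.

10:00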